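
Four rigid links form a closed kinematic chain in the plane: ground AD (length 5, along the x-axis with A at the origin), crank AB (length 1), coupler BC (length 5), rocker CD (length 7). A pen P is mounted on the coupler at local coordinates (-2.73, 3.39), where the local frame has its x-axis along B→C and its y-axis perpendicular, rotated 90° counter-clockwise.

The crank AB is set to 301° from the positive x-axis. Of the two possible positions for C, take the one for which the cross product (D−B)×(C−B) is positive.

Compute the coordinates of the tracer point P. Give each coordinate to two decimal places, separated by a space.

A=(0,0), D=(5.00,0)
B = A + 1.00·(cos301°, sin301°) = (0.5150, -0.8572)
|BD| = 4.5661
circle(B,5.00) ∩ circle(D,7.00): a=-0.3450, h=4.9881
  candidates: C₊=(-0.7602,3.9775) cross=22.776; C₋=(1.1126,-5.8213) cross=-22.776
  mode + wants cross > 0 → take C=(-0.7602,3.9775) (cross=22.776)
ex = (C−B)/|BC| = (-0.2550,0.9669); ey = (-0.9669,-0.2550)
P = B + -2.73·ex + 3.39·ey = (-2.0666,-4.3615)

-2.07 -4.36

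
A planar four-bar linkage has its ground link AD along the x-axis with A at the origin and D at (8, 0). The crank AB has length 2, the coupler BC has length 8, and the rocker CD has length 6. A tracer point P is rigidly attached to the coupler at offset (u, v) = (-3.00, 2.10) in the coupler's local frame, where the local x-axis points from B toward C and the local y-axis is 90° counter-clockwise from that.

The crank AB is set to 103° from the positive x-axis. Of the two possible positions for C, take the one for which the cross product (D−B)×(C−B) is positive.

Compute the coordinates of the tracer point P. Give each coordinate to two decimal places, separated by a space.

-4.09 2.33

A=(0,0), D=(8.00,0)
B = A + 2.00·(cos103°, sin103°) = (-0.4499, 1.9487)
|BD| = 8.6717
circle(B,8.00) ∩ circle(D,6.00): a=5.9503, h=5.3473
  candidates: C₊=(6.5499,5.8221) cross=46.370; C₋=(4.1465,-4.5990) cross=-46.370
  mode + wants cross > 0 → take C=(6.5499,5.8221) (cross=46.370)
ex = (C−B)/|BC| = (0.8750,0.4842); ey = (-0.4842,0.8750)
P = B + -3.00·ex + 2.10·ey = (-4.0916,2.3337)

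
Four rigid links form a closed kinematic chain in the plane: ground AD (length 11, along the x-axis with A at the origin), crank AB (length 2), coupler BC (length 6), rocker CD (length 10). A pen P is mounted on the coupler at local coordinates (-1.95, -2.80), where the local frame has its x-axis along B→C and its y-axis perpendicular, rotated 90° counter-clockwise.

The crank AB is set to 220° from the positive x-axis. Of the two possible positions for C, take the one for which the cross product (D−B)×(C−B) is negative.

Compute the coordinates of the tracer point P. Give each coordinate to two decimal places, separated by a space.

-4.89 -1.87

A=(0,0), D=(11.00,0)
B = A + 2.00·(cos220°, sin220°) = (-1.5321, -1.2856)
|BD| = 12.5979
circle(B,6.00) ∩ circle(D,10.00): a=3.7588, h=4.6767
  candidates: C₊=(1.7299,3.7503) cross=58.916; C₋=(2.6843,-5.5543) cross=-58.916
  mode - wants cross < 0 → take C=(2.6843,-5.5543) (cross=-58.916)
ex = (C−B)/|BC| = (0.7027,-0.7114); ey = (0.7114,0.7027)
P = B + -1.95·ex + -2.80·ey = (-4.8945,-1.8659)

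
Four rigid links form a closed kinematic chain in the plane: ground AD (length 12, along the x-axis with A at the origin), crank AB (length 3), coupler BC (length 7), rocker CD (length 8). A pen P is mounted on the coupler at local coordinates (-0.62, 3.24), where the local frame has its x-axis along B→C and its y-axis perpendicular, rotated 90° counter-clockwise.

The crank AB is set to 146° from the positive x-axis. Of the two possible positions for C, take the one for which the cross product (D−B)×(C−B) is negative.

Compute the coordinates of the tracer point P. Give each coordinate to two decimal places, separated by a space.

-1.90 4.92

A=(0,0), D=(12.00,0)
B = A + 3.00·(cos146°, sin146°) = (-2.4871, 1.6776)
|BD| = 14.5839
circle(B,7.00) ∩ circle(D,8.00): a=6.7777, h=1.7501
  candidates: C₊=(4.4469,2.6364) cross=25.523; C₋=(4.0443,-0.8405) cross=-25.523
  mode - wants cross < 0 → take C=(4.0443,-0.8405) (cross=-25.523)
ex = (C−B)/|BC| = (0.9331,-0.3597); ey = (0.3597,0.9331)
P = B + -0.62·ex + 3.24·ey = (-1.9001,4.9237)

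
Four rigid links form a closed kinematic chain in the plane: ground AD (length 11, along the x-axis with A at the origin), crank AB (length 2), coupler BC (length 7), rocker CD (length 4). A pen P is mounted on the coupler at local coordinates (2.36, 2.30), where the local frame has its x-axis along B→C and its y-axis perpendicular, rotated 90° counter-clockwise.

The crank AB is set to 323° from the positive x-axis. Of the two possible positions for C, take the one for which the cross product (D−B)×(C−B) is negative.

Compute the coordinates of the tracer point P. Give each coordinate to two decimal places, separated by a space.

A=(0,0), D=(11.00,0)
B = A + 2.00·(cos323°, sin323°) = (1.5973, -1.2036)
|BD| = 9.4795
circle(B,7.00) ∩ circle(D,4.00): a=6.4803, h=2.6467
  candidates: C₊=(7.6891,2.2445) cross=25.090; C₋=(8.3612,-3.0061) cross=-25.090
  mode - wants cross < 0 → take C=(8.3612,-3.0061) (cross=-25.090)
ex = (C−B)/|BC| = (0.9663,-0.2575); ey = (0.2575,0.9663)
P = B + 2.36·ex + 2.30·ey = (4.4699,0.4111)

4.47 0.41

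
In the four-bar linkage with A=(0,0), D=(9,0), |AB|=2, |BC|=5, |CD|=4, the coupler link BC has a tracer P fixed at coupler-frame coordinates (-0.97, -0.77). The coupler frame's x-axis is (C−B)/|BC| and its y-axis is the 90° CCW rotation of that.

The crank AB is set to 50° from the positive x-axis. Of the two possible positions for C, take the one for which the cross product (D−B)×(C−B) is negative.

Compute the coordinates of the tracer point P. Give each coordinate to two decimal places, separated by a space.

0.05 1.50

A=(0,0), D=(9.00,0)
B = A + 2.00·(cos50°, sin50°) = (1.2856, 1.5321)
|BD| = 7.8651
circle(B,5.00) ∩ circle(D,4.00): a=4.5047, h=2.1697
  candidates: C₊=(6.1266,2.7828) cross=17.065; C₋=(5.2813,-1.4736) cross=-17.065
  mode - wants cross < 0 → take C=(5.2813,-1.4736) (cross=-17.065)
ex = (C−B)/|BC| = (0.7991,-0.6011); ey = (0.6011,0.7991)
P = B + -0.97·ex + -0.77·ey = (0.0475,1.4998)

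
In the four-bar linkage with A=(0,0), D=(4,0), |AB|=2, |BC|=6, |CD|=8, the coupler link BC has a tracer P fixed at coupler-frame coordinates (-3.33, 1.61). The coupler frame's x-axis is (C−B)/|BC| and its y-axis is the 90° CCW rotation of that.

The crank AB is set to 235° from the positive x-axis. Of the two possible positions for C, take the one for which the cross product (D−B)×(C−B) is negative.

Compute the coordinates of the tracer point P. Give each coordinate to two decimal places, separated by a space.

-0.69 2.03

A=(0,0), D=(4.00,0)
B = A + 2.00·(cos235°, sin235°) = (-1.1472, -1.6383)
|BD| = 5.4016
circle(B,6.00) ∩ circle(D,8.00): a=0.1090, h=5.9990
  candidates: C₊=(-2.8628,4.1112) cross=32.404; C₋=(0.7762,-7.3217) cross=-32.404
  mode - wants cross < 0 → take C=(0.7762,-7.3217) (cross=-32.404)
ex = (C−B)/|BC| = (0.3206,-0.9472); ey = (0.9472,0.3206)
P = B + -3.33·ex + 1.61·ey = (-0.6896,2.0321)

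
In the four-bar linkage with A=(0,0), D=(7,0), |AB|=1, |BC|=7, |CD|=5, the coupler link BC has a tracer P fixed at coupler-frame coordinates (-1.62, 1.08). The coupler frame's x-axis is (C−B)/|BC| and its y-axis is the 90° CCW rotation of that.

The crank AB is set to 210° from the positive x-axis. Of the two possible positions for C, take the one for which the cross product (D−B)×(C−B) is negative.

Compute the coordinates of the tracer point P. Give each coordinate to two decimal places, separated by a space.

-1.57 1.31

A=(0,0), D=(7.00,0)
B = A + 1.00·(cos210°, sin210°) = (-0.8660, -0.5000)
|BD| = 7.8819
circle(B,7.00) ∩ circle(D,5.00): a=5.4634, h=4.3762
  candidates: C₊=(4.3088,4.2139) cross=34.493; C₋=(4.8640,-4.5208) cross=-34.493
  mode - wants cross < 0 → take C=(4.8640,-4.5208) (cross=-34.493)
ex = (C−B)/|BC| = (0.8186,-0.5744); ey = (0.5744,0.8186)
P = B + -1.62·ex + 1.08·ey = (-1.5718,1.3146)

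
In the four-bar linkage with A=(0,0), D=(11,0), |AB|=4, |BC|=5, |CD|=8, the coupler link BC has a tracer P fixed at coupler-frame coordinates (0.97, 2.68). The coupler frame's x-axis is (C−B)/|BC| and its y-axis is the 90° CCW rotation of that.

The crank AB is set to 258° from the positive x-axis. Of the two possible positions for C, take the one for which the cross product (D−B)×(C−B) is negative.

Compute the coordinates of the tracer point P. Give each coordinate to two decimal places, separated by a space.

A=(0,0), D=(11.00,0)
B = A + 4.00·(cos258°, sin258°) = (-0.8316, -3.9126)
|BD| = 12.4618
circle(B,5.00) ∩ circle(D,8.00): a=4.6661, h=1.7965
  candidates: C₊=(3.0345,-0.7419) cross=22.388; C₋=(4.1626,-4.1532) cross=-22.388
  mode - wants cross < 0 → take C=(4.1626,-4.1532) (cross=-22.388)
ex = (C−B)/|BC| = (0.9988,-0.0481); ey = (0.0481,0.9988)
P = B + 0.97·ex + 2.68·ey = (0.2662,-1.2824)

0.27 -1.28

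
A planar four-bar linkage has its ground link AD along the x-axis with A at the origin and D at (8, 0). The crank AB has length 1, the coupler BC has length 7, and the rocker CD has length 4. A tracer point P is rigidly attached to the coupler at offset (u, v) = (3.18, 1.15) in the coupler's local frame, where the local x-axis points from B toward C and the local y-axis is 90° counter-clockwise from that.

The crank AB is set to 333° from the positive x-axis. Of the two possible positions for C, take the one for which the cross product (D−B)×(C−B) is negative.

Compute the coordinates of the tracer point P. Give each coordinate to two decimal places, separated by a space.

A=(0,0), D=(8.00,0)
B = A + 1.00·(cos333°, sin333°) = (0.8910, -0.4540)
|BD| = 7.1235
circle(B,7.00) ∩ circle(D,4.00): a=5.8780, h=3.8012
  candidates: C₊=(6.5148,3.7141) cross=27.077; C₋=(6.9993,-3.8728) cross=-27.077
  mode - wants cross < 0 → take C=(6.9993,-3.8728) (cross=-27.077)
ex = (C−B)/|BC| = (0.8726,-0.4884); ey = (0.4884,0.8726)
P = B + 3.18·ex + 1.15·ey = (4.2276,-1.0036)

4.23 -1.00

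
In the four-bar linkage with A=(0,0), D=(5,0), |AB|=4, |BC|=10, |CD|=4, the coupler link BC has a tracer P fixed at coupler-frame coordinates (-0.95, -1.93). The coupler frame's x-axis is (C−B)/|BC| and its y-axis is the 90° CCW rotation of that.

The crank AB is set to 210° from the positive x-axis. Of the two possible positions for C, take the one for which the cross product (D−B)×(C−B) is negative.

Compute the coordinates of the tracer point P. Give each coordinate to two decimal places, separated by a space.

-4.74 -3.73

A=(0,0), D=(5.00,0)
B = A + 4.00·(cos210°, sin210°) = (-3.4641, -2.0000)
|BD| = 8.6972
circle(B,10.00) ∩ circle(D,4.00): a=9.1777, h=3.9710
  candidates: C₊=(4.5545,3.9751) cross=34.537; C₋=(6.3809,-3.7541) cross=-34.537
  mode - wants cross < 0 → take C=(6.3809,-3.7541) (cross=-34.537)
ex = (C−B)/|BC| = (0.9845,-0.1754); ey = (0.1754,0.9845)
P = B + -0.95·ex + -1.93·ey = (-4.7379,-3.7334)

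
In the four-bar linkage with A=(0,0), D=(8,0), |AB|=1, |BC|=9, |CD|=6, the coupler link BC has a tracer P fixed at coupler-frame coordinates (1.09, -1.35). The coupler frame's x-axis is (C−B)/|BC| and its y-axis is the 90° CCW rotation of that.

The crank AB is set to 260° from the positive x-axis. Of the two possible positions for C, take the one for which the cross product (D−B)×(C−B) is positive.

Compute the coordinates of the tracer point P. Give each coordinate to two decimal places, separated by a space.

1.56 -1.10

A=(0,0), D=(8.00,0)
B = A + 1.00·(cos260°, sin260°) = (-0.1736, -0.9848)
|BD| = 8.2328
circle(B,9.00) ∩ circle(D,6.00): a=6.8494, h=5.8383
  candidates: C₊=(5.9281,5.6309) cross=48.066; C₋=(7.3249,-5.9619) cross=-48.066
  mode + wants cross > 0 → take C=(5.9281,5.6309) (cross=48.066)
ex = (C−B)/|BC| = (0.6780,0.7351); ey = (-0.7351,0.6780)
P = B + 1.09·ex + -1.35·ey = (1.5577,-1.0988)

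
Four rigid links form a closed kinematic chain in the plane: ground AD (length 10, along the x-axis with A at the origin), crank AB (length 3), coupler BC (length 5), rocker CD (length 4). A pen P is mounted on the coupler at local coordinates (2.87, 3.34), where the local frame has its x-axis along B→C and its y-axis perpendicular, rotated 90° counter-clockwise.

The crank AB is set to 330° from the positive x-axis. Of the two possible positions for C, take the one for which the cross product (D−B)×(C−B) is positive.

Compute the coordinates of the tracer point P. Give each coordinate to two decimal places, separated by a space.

2.61 2.90

A=(0,0), D=(10.00,0)
B = A + 3.00·(cos330°, sin330°) = (2.5981, -1.5000)
|BD| = 7.5524
circle(B,5.00) ∩ circle(D,4.00): a=4.3720, h=2.4260
  candidates: C₊=(6.4012,1.7460) cross=18.322; C₋=(7.3648,-3.0093) cross=-18.322
  mode + wants cross > 0 → take C=(6.4012,1.7460) (cross=18.322)
ex = (C−B)/|BC| = (0.7606,0.6492); ey = (-0.6492,0.7606)
P = B + 2.87·ex + 3.34·ey = (2.6127,2.9037)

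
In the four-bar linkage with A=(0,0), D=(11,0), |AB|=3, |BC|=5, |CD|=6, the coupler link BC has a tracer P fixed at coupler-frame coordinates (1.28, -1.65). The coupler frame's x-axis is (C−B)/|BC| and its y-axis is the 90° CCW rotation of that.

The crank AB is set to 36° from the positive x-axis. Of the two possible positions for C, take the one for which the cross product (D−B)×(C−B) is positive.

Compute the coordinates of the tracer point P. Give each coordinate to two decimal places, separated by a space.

A=(0,0), D=(11.00,0)
B = A + 3.00·(cos36°, sin36°) = (2.4271, 1.7634)
|BD| = 8.7524
circle(B,5.00) ∩ circle(D,6.00): a=3.7478, h=3.3097
  candidates: C₊=(6.7648,4.2501) cross=28.968; C₋=(5.4312,-2.2335) cross=-28.968
  mode + wants cross > 0 → take C=(6.7648,4.2501) (cross=28.968)
ex = (C−B)/|BC| = (0.8676,0.4973); ey = (-0.4973,0.8676)
P = B + 1.28·ex + -1.65·ey = (4.3581,0.9685)

4.36 0.97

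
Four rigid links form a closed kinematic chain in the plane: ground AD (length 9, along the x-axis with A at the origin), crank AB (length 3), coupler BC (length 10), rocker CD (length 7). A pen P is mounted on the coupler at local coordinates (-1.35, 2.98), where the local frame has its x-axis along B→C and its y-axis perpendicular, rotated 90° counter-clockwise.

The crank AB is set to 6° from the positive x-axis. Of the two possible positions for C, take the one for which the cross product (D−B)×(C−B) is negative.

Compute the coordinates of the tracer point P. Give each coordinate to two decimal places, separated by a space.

A=(0,0), D=(9.00,0)
B = A + 3.00·(cos6°, sin6°) = (2.9836, 0.3136)
|BD| = 6.0246
circle(B,10.00) ∩ circle(D,7.00): a=7.2449, h=6.8928
  candidates: C₊=(10.5775,6.8199) cross=41.526; C₋=(9.8599,-6.9470) cross=-41.526
  mode - wants cross < 0 → take C=(9.8599,-6.9470) (cross=-41.526)
ex = (C−B)/|BC| = (0.6876,-0.7261); ey = (0.7261,0.6876)
P = B + -1.35·ex + 2.98·ey = (4.2189,3.3429)

4.22 3.34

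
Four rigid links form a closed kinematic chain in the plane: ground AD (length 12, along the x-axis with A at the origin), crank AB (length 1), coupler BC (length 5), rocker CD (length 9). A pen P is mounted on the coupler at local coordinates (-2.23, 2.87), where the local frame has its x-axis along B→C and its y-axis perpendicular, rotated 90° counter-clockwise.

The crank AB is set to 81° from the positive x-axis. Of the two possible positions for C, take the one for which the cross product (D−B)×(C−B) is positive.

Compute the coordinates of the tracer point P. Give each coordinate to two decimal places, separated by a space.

A=(0,0), D=(12.00,0)
B = A + 1.00·(cos81°, sin81°) = (0.1564, 0.9877)
|BD| = 11.8847
circle(B,5.00) ∩ circle(D,9.00): a=3.5864, h=3.4840
  candidates: C₊=(4.0199,4.1615) cross=41.406; C₋=(3.4409,-2.7823) cross=-41.406
  mode + wants cross > 0 → take C=(4.0199,4.1615) (cross=41.406)
ex = (C−B)/|BC| = (0.7727,0.6348); ey = (-0.6348,0.7727)
P = B + -2.23·ex + 2.87·ey = (-3.3885,1.7898)

-3.39 1.79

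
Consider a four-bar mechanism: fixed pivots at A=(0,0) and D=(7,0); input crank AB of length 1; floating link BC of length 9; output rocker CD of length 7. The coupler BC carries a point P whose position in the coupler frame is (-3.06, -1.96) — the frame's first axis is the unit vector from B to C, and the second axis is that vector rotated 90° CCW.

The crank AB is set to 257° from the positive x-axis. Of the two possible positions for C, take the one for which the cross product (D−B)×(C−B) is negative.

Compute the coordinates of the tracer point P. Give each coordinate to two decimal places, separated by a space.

-3.81 -0.39

A=(0,0), D=(7.00,0)
B = A + 1.00·(cos257°, sin257°) = (-0.2250, -0.9744)
|BD| = 7.2904
circle(B,9.00) ∩ circle(D,7.00): a=5.8399, h=6.8481
  candidates: C₊=(4.6473,6.5928) cross=49.925; C₋=(6.4778,-6.9805) cross=-49.925
  mode - wants cross < 0 → take C=(6.4778,-6.9805) (cross=-49.925)
ex = (C−B)/|BC| = (0.7447,-0.6673); ey = (0.6673,0.7447)
P = B + -3.06·ex + -1.96·ey = (-3.8119,-0.3920)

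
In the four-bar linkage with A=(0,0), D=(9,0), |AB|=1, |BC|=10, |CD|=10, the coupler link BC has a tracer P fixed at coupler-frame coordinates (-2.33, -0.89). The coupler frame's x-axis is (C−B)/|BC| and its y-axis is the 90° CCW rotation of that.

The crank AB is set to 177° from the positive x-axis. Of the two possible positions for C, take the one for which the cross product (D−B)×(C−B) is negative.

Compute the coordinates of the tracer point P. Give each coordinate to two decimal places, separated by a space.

A=(0,0), D=(9.00,0)
B = A + 1.00·(cos177°, sin177°) = (-0.9986, 0.0523)
|BD| = 9.9988
circle(B,10.00) ∩ circle(D,10.00): a=4.9994, h=8.6606
  candidates: C₊=(4.0460,8.6867) cross=86.595; C₋=(3.9554,-8.6343) cross=-86.595
  mode - wants cross < 0 → take C=(3.9554,-8.6343) (cross=-86.595)
ex = (C−B)/|BC| = (0.4954,-0.8687); ey = (0.8687,0.4954)
P = B + -2.33·ex + -0.89·ey = (-2.9260,1.6354)

-2.93 1.64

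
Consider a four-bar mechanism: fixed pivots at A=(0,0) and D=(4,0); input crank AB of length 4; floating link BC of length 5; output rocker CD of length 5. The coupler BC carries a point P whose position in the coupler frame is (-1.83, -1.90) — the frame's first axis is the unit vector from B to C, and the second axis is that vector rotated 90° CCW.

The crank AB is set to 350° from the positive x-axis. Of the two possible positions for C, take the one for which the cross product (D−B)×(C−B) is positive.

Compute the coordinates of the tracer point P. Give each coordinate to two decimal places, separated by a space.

6.04 0.90

A=(0,0), D=(4.00,0)
B = A + 4.00·(cos350°, sin350°) = (3.9392, -0.6946)
|BD| = 0.6972
circle(B,5.00) ∩ circle(D,5.00): a=0.3486, h=4.9878
  candidates: C₊=(-0.9992,0.0874) cross=3.478; C₋=(8.9385,-0.7820) cross=-3.478
  mode + wants cross > 0 → take C=(-0.9992,0.0874) (cross=3.478)
ex = (C−B)/|BC| = (-0.9877,0.1564); ey = (-0.1564,-0.9877)
P = B + -1.83·ex + -1.90·ey = (6.0439,0.8958)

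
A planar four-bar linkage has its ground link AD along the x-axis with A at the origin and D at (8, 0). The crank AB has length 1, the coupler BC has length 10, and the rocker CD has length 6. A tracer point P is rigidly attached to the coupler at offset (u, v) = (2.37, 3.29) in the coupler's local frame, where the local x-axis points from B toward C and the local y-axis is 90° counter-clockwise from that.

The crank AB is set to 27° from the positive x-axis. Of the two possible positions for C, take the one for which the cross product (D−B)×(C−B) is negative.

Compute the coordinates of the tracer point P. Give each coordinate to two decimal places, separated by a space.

A=(0,0), D=(8.00,0)
B = A + 1.00·(cos27°, sin27°) = (0.8910, 0.4540)
|BD| = 7.1235
circle(B,10.00) ∩ circle(D,6.00): a=8.0539, h=5.9274
  candidates: C₊=(9.3063,5.8561) cross=42.224; C₋=(8.5508,-5.9747) cross=-42.224
  mode - wants cross < 0 → take C=(8.5508,-5.9747) (cross=-42.224)
ex = (C−B)/|BC| = (0.7660,-0.6429); ey = (0.6429,0.7660)
P = B + 2.37·ex + 3.29·ey = (4.8214,1.4505)

4.82 1.45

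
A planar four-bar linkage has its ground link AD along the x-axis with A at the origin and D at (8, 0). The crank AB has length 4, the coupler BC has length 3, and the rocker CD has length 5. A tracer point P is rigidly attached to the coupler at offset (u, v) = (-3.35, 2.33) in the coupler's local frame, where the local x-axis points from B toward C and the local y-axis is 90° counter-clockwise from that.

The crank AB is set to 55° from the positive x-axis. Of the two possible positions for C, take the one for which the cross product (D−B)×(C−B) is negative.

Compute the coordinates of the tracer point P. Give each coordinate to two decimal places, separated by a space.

A=(0,0), D=(8.00,0)
B = A + 4.00·(cos55°, sin55°) = (2.2943, 3.2766)
|BD| = 6.5796
circle(B,3.00) ∩ circle(D,5.00): a=2.0739, h=2.1677
  candidates: C₊=(5.1723,4.1236) cross=14.262; C₋=(3.0133,0.3640) cross=-14.262
  mode - wants cross < 0 → take C=(3.0133,0.3640) (cross=-14.262)
ex = (C−B)/|BC| = (0.2397,-0.9709); ey = (0.9709,0.2397)
P = B + -3.35·ex + 2.33·ey = (3.7536,7.0874)

3.75 7.09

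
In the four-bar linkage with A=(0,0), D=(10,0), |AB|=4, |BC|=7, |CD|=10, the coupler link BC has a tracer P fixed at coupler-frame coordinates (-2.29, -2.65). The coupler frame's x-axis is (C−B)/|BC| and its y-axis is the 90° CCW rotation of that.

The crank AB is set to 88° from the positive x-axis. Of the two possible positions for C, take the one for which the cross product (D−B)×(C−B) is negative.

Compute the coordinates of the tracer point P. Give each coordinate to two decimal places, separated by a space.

-2.61 6.16

A=(0,0), D=(10.00,0)
B = A + 4.00·(cos88°, sin88°) = (0.1396, 3.9976)
|BD| = 10.6399
circle(B,7.00) ∩ circle(D,10.00): a=2.9233, h=6.3604
  candidates: C₊=(5.2384,8.7936) cross=67.674; C₋=(0.4591,-2.9951) cross=-67.674
  mode - wants cross < 0 → take C=(0.4591,-2.9951) (cross=-67.674)
ex = (C−B)/|BC| = (0.0456,-0.9990); ey = (0.9990,0.0456)
P = B + -2.29·ex + -2.65·ey = (-2.6122,6.1642)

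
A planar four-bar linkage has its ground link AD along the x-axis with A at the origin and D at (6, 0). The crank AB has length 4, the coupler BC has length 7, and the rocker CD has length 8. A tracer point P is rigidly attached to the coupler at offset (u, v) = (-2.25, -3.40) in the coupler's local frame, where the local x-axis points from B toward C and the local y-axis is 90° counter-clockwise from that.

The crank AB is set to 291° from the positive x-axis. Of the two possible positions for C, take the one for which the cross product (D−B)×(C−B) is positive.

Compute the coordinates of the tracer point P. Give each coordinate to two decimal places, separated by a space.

A=(0,0), D=(6.00,0)
B = A + 4.00·(cos291°, sin291°) = (1.4335, -3.7343)
|BD| = 5.8990
circle(B,7.00) ∩ circle(D,8.00): a=1.6781, h=6.7959
  candidates: C₊=(-1.5696,2.5888) cross=40.089; C₋=(7.0346,-7.9328) cross=-40.089
  mode + wants cross > 0 → take C=(-1.5696,2.5888) (cross=40.089)
ex = (C−B)/|BC| = (-0.4290,0.9033); ey = (-0.9033,-0.4290)
P = B + -2.25·ex + -3.40·ey = (5.4700,-4.3081)

5.47 -4.31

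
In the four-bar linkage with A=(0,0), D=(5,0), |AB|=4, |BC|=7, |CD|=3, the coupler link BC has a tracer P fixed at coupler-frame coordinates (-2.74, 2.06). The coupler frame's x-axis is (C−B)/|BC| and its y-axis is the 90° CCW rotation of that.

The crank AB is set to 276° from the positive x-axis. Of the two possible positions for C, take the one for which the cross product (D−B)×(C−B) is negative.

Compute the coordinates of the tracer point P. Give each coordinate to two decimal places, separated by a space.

A=(0,0), D=(5.00,0)
B = A + 4.00·(cos276°, sin276°) = (0.4181, -3.9781)
|BD| = 6.0679
circle(B,7.00) ∩ circle(D,3.00): a=6.3300, h=2.9885
  candidates: C₊=(3.2387,2.4285) cross=18.134; C₋=(7.1572,-2.0848) cross=-18.134
  mode - wants cross < 0 → take C=(7.1572,-2.0848) (cross=-18.134)
ex = (C−B)/|BC| = (0.9627,0.2705); ey = (-0.2705,0.9627)
P = B + -2.74·ex + 2.06·ey = (-2.7769,-2.7360)

-2.78 -2.74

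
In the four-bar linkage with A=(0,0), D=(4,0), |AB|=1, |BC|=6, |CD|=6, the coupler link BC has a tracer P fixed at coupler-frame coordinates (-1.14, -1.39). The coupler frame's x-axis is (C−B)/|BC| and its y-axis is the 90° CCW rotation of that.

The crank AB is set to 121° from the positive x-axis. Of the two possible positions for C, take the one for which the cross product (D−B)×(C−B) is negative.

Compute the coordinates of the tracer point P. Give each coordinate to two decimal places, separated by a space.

A=(0,0), D=(4.00,0)
B = A + 1.00·(cos121°, sin121°) = (-0.5150, 0.8572)
|BD| = 4.5957
circle(B,6.00) ∩ circle(D,6.00): a=2.2978, h=5.5426
  candidates: C₊=(2.7763,5.8739) cross=25.472; C₋=(0.7087,-5.0167) cross=-25.472
  mode - wants cross < 0 → take C=(0.7087,-5.0167) (cross=-25.472)
ex = (C−B)/|BC| = (0.2040,-0.9790); ey = (0.9790,0.2040)
P = B + -1.14·ex + -1.39·ey = (-2.1083,1.6897)

-2.11 1.69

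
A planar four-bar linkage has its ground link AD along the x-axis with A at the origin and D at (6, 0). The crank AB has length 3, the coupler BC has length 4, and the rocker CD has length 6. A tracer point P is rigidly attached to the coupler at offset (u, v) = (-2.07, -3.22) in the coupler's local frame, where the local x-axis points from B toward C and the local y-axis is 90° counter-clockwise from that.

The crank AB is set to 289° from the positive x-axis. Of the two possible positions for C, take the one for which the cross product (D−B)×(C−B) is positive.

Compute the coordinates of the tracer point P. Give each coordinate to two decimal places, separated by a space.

A=(0,0), D=(6.00,0)
B = A + 3.00·(cos289°, sin289°) = (0.9767, -2.8366)
|BD| = 5.7688
circle(B,4.00) ∩ circle(D,6.00): a=1.1510, h=3.8308
  candidates: C₊=(0.0953,1.0651) cross=22.099; C₋=(3.8626,-5.6064) cross=-22.099
  mode + wants cross > 0 → take C=(0.0953,1.0651) (cross=22.099)
ex = (C−B)/|BC| = (-0.2204,0.9754); ey = (-0.9754,-0.2204)
P = B + -2.07·ex + -3.22·ey = (4.5737,-4.1461)

4.57 -4.15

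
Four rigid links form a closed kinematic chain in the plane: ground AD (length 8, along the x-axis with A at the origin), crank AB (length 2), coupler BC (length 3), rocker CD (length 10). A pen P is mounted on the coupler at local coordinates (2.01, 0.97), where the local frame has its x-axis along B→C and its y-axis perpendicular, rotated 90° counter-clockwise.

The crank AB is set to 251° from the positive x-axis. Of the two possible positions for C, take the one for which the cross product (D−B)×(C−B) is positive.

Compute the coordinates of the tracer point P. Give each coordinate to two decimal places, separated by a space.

-2.40 -0.51

A=(0,0), D=(8.00,0)
B = A + 2.00·(cos251°, sin251°) = (-0.6511, -1.8910)
|BD| = 8.8554
circle(B,3.00) ∩ circle(D,10.00): a=-0.7104, h=2.9147
  candidates: C₊=(-1.9676,0.8047) cross=25.811; C₋=(-0.7227,-4.8902) cross=-25.811
  mode + wants cross > 0 → take C=(-1.9676,0.8047) (cross=25.811)
ex = (C−B)/|BC| = (-0.4388,0.8986); ey = (-0.8986,-0.4388)
P = B + 2.01·ex + 0.97·ey = (-2.4048,-0.5105)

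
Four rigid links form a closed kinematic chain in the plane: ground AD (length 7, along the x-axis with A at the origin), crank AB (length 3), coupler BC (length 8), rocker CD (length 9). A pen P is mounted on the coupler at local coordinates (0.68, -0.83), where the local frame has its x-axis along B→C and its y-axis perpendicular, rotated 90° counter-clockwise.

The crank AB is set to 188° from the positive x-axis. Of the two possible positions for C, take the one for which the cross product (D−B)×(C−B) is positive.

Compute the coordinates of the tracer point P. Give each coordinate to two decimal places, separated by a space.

A=(0,0), D=(7.00,0)
B = A + 3.00·(cos188°, sin188°) = (-2.9708, -0.4175)
|BD| = 9.9795
circle(B,8.00) ∩ circle(D,9.00): a=4.1380, h=6.8467
  candidates: C₊=(0.8772,6.5963) cross=68.327; C₋=(1.4500,-7.0851) cross=-68.327
  mode + wants cross > 0 → take C=(0.8772,6.5963) (cross=68.327)
ex = (C−B)/|BC| = (0.4810,0.8767); ey = (-0.8767,0.4810)
P = B + 0.68·ex + -0.83·ey = (-1.9160,-0.2206)

-1.92 -0.22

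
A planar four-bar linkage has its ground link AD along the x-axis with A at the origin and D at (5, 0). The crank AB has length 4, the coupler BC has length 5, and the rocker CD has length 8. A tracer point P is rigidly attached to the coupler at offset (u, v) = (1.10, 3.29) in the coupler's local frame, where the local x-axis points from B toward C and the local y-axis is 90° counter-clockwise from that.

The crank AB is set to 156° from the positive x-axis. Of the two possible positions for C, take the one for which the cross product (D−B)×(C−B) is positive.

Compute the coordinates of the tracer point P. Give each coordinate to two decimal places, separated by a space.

-5.64 4.47

A=(0,0), D=(5.00,0)
B = A + 4.00·(cos156°, sin156°) = (-3.6542, 1.6269)
|BD| = 8.8058
circle(B,5.00) ∩ circle(D,8.00): a=2.1884, h=4.4956
  candidates: C₊=(-0.6728,5.6409) cross=39.588; C₋=(-2.3340,-3.1956) cross=-39.588
  mode + wants cross > 0 → take C=(-0.6728,5.6409) (cross=39.588)
ex = (C−B)/|BC| = (0.5963,0.8028); ey = (-0.8028,0.5963)
P = B + 1.10·ex + 3.29·ey = (-5.6394,4.4717)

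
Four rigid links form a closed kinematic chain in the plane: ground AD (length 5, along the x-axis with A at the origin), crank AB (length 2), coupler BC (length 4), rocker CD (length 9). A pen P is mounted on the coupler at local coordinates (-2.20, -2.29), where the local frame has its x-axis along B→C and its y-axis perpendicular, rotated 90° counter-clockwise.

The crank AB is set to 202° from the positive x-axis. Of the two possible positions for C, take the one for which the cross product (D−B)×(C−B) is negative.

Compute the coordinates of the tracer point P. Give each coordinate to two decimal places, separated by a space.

A=(0,0), D=(5.00,0)
B = A + 2.00·(cos202°, sin202°) = (-1.8544, -0.7492)
|BD| = 6.8952
circle(B,4.00) ∩ circle(D,9.00): a=-1.2658, h=3.7944
  candidates: C₊=(-3.5250,2.8852) cross=26.163; C₋=(-2.7004,-4.6587) cross=-26.163
  mode - wants cross < 0 → take C=(-2.7004,-4.6587) (cross=-26.163)
ex = (C−B)/|BC| = (-0.2115,-0.9774); ey = (0.9774,-0.2115)
P = B + -2.20·ex + -2.29·ey = (-3.6272,1.8854)

-3.63 1.89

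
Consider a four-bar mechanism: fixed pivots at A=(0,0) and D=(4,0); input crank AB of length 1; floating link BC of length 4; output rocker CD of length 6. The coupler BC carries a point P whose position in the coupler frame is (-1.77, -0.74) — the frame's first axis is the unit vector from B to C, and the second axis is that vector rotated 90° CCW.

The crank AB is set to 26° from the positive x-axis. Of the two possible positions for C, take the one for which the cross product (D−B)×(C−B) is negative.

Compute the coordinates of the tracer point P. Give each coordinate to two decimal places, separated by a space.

1.21 2.33

A=(0,0), D=(4.00,0)
B = A + 1.00·(cos26°, sin26°) = (0.8988, 0.4384)
|BD| = 3.1320
circle(B,4.00) ∩ circle(D,6.00): a=-1.6268, h=3.6542
  candidates: C₊=(-0.2005,4.2843) cross=11.445; C₋=(-1.2234,-2.9522) cross=-11.445
  mode - wants cross < 0 → take C=(-1.2234,-2.9522) (cross=-11.445)
ex = (C−B)/|BC| = (-0.5306,-0.8476); ey = (0.8476,-0.5306)
P = B + -1.77·ex + -0.74·ey = (1.2106,2.3313)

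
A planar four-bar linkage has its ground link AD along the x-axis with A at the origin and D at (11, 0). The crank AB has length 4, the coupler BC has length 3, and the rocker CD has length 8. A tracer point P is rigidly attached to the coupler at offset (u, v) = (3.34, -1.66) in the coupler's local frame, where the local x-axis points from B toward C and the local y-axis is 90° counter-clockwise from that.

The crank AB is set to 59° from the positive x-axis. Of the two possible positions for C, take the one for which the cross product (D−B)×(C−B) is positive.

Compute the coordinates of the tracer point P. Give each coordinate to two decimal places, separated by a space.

5.79 3.62

A=(0,0), D=(11.00,0)
B = A + 4.00·(cos59°, sin59°) = (2.0602, 3.4287)
|BD| = 9.5748
circle(B,3.00) ∩ circle(D,8.00): a=1.9153, h=2.3091
  candidates: C₊=(4.6753,4.8988) cross=22.109; C₋=(3.0216,0.5869) cross=-22.109
  mode + wants cross > 0 → take C=(4.6753,4.8988) (cross=22.109)
ex = (C−B)/|BC| = (0.8717,0.4900); ey = (-0.4900,0.8717)
P = B + 3.34·ex + -1.66·ey = (5.7851,3.6183)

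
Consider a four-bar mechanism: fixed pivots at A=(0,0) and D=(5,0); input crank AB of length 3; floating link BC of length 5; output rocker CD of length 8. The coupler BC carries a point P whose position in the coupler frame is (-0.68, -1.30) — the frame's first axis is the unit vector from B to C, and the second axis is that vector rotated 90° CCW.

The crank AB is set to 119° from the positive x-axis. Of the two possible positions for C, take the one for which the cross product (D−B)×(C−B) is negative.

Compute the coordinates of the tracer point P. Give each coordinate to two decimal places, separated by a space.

-2.55 3.60

A=(0,0), D=(5.00,0)
B = A + 3.00·(cos119°, sin119°) = (-1.4544, 2.6239)
|BD| = 6.9674
circle(B,5.00) ∩ circle(D,8.00): a=0.6849, h=4.9529
  candidates: C₊=(1.0453,6.9542) cross=34.508; C₋=(-2.6851,-2.2223) cross=-34.508
  mode - wants cross < 0 → take C=(-2.6851,-2.2223) (cross=-34.508)
ex = (C−B)/|BC| = (-0.2461,-0.9692); ey = (0.9692,-0.2461)
P = B + -0.68·ex + -1.30·ey = (-2.5471,3.6029)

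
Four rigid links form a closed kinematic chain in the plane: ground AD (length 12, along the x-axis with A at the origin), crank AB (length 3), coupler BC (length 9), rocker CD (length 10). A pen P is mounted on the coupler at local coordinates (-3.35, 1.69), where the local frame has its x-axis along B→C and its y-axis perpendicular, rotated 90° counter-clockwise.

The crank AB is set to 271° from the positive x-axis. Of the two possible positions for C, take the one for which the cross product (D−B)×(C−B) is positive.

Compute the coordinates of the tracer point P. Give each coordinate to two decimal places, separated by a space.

A=(0,0), D=(12.00,0)
B = A + 3.00·(cos271°, sin271°) = (0.0524, -2.9995)
|BD| = 12.3184
circle(B,9.00) ∩ circle(D,10.00): a=5.3880, h=7.2090
  candidates: C₊=(3.5228,5.3044) cross=88.803; C₋=(7.0336,-8.6796) cross=-88.803
  mode + wants cross > 0 → take C=(3.5228,5.3044) (cross=88.803)
ex = (C−B)/|BC| = (0.3856,0.9227); ey = (-0.9227,0.3856)
P = B + -3.35·ex + 1.69·ey = (-2.7987,-5.4388)

-2.80 -5.44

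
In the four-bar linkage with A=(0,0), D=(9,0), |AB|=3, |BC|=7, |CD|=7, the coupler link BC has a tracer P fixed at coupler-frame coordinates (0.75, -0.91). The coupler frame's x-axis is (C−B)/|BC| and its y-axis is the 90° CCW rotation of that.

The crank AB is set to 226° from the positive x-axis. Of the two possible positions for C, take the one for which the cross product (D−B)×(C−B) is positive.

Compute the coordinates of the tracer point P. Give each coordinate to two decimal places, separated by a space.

-0.91 -2.22

A=(0,0), D=(9.00,0)
B = A + 3.00·(cos226°, sin226°) = (-2.0840, -2.1580)
|BD| = 11.2921
circle(B,7.00) ∩ circle(D,7.00): a=5.6461, h=4.1379
  candidates: C₊=(2.6672,2.9826) cross=46.725; C₋=(4.2488,-5.1406) cross=-46.725
  mode + wants cross > 0 → take C=(2.6672,2.9826) (cross=46.725)
ex = (C−B)/|BC| = (0.6787,0.7344); ey = (-0.7344,0.6787)
P = B + 0.75·ex + -0.91·ey = (-0.9066,-2.2249)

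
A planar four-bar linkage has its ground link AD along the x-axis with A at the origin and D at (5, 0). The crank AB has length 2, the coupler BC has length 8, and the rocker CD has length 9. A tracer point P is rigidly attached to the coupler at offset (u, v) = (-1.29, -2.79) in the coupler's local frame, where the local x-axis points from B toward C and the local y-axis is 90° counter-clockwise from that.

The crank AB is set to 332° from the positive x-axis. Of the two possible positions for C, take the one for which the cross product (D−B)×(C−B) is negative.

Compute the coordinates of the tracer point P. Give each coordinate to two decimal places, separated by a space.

-1.21 -0.16

A=(0,0), D=(5.00,0)
B = A + 2.00·(cos332°, sin332°) = (1.7659, -0.9389)
|BD| = 3.3676
circle(B,8.00) ∩ circle(D,9.00): a=-0.8402, h=7.9558
  candidates: C₊=(-1.2591,6.4671) cross=26.792; C₋=(3.1772,-8.8135) cross=-26.792
  mode - wants cross < 0 → take C=(3.1772,-8.8135) (cross=-26.792)
ex = (C−B)/|BC| = (0.1764,-0.9843); ey = (0.9843,0.1764)
P = B + -1.29·ex + -2.79·ey = (-1.2079,-0.1614)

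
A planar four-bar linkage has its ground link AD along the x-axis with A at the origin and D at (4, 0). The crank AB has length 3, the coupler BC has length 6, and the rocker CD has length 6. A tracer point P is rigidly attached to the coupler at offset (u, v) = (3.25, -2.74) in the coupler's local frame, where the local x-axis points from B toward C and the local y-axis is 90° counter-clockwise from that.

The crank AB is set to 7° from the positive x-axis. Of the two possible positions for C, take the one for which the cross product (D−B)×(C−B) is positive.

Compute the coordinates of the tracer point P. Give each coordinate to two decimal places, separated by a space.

6.83 2.16

A=(0,0), D=(4.00,0)
B = A + 3.00·(cos7°, sin7°) = (2.9776, 0.3656)
|BD| = 1.0858
circle(B,6.00) ∩ circle(D,6.00): a=0.5429, h=5.9754
  candidates: C₊=(5.5009,5.8092) cross=6.488; C₋=(1.4767,-5.4436) cross=-6.488
  mode + wants cross > 0 → take C=(5.5009,5.8092) (cross=6.488)
ex = (C−B)/|BC| = (0.4205,0.9073); ey = (-0.9073,0.4205)
P = B + 3.25·ex + -2.74·ey = (6.8303,2.1620)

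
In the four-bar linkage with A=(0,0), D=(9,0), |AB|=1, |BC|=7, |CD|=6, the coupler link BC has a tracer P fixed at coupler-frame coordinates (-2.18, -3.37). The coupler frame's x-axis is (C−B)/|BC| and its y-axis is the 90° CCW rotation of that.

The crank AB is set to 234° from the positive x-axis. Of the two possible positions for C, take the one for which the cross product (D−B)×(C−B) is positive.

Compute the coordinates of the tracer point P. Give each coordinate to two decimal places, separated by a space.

A=(0,0), D=(9.00,0)
B = A + 1.00·(cos234°, sin234°) = (-0.5878, -0.8090)
|BD| = 9.6219
circle(B,7.00) ∩ circle(D,6.00): a=5.4865, h=4.3473
  candidates: C₊=(4.5137,3.9842) cross=41.829; C₋=(5.2448,-4.6796) cross=-41.829
  mode + wants cross > 0 → take C=(4.5137,3.9842) (cross=41.829)
ex = (C−B)/|BC| = (0.7288,0.6847); ey = (-0.6847,0.7288)
P = B + -2.18·ex + -3.37·ey = (0.1310,-4.7578)

0.13 -4.76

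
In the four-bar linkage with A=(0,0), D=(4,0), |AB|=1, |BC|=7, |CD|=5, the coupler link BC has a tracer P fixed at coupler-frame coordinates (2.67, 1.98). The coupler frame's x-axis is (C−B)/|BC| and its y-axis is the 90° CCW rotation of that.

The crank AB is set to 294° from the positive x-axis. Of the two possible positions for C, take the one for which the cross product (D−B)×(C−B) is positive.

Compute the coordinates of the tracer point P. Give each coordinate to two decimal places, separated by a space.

A=(0,0), D=(4.00,0)
B = A + 1.00·(cos294°, sin294°) = (0.4067, -0.9135)
|BD| = 3.7076
circle(B,7.00) ∩ circle(D,5.00): a=5.0904, h=4.8050
  candidates: C₊=(4.1563,4.9976) cross=17.815; C₋=(6.5241,-4.3161) cross=-17.815
  mode + wants cross > 0 → take C=(4.1563,4.9976) (cross=17.815)
ex = (C−B)/|BC| = (0.5356,0.8444); ey = (-0.8444,0.5356)
P = B + 2.67·ex + 1.98·ey = (0.1649,2.4017)

0.16 2.40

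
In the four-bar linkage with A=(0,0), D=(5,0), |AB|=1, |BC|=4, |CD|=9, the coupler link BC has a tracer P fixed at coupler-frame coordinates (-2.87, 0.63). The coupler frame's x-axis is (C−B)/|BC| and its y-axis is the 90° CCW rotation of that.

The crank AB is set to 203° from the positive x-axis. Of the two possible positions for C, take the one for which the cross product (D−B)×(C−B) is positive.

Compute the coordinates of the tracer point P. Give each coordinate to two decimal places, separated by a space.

A=(0,0), D=(5.00,0)
B = A + 1.00·(cos203°, sin203°) = (-0.9205, -0.3907)
|BD| = 5.9334
circle(B,4.00) ∩ circle(D,9.00): a=-2.5108, h=3.1138
  candidates: C₊=(-3.6309,2.5510) cross=18.476; C₋=(-3.2208,-3.6631) cross=-18.476
  mode + wants cross > 0 → take C=(-3.6309,2.5510) (cross=18.476)
ex = (C−B)/|BC| = (-0.6776,0.7354); ey = (-0.7354,-0.6776)
P = B + -2.87·ex + 0.63·ey = (0.5609,-2.9283)

0.56 -2.93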